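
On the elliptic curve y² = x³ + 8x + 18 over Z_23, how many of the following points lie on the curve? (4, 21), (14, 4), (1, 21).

1

(4, 21): 21² ≡ 4, rhs ≡ 22 → off.
(14, 4): 4² ≡ 16, rhs ≡ 22 → off.
(1, 21): 21² ≡ 4, rhs ≡ 4 → on.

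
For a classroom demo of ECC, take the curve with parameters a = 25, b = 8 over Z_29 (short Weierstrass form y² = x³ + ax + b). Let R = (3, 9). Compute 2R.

(7, 2)

tangent at (3, 9): λ = (3·3² + 25)/(2·9) ≡ 23/18. 18⁻¹ ≡ 21 (mod 29) since 18·21 = 378 ≡ 1, so λ ≡ 23·21 ≡ 19.
  x = λ² - 3 - 3 = 361 - 6 ≡ 7; y = λ·(3 - 7) - 9 ≡ 2. → (7, 2)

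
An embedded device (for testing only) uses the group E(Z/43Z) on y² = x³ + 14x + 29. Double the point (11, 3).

tangent at (11, 3): λ = (3·11² + 14)/(2·3) ≡ 33/6. 6⁻¹ ≡ 36 (mod 43), so λ ≡ 33·36 ≡ 27.
  x = λ² - 11 - 11 = 729 - 22 ≡ 19; y = λ·(11 - 19) - 3 ≡ 39. → (19, 39)

(19, 39)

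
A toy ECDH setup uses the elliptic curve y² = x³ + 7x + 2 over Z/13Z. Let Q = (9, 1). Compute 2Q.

(7, 2)

tangent at (9, 1): λ = (3·9² + 7)/(2·1) ≡ 3/2. 2⁻¹ ≡ 7 (mod 13), so λ ≡ 3·7 ≡ 8.
  x = λ² - 9 - 9 = 64 - 18 ≡ 7; y = λ·(9 - 7) - 1 ≡ 2. → (7, 2)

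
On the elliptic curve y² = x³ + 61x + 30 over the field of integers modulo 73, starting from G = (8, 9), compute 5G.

Double-and-add on 5 = (101)₂. Start with G = (8, 9) for the leading 1-bit.
double: tangent at (8, 9): λ = (3·8² + 61)/(2·9) ≡ 34/18. 18⁻¹ ≡ 69 (mod 73), so λ ≡ 34·69 ≡ 10.
  x = λ² - 8 - 8 = 100 - 16 ≡ 11; y = λ·(8 - 11) - 9 ≡ 34. → (11, 34)
double: tangent at (11, 34): λ = (3·11² + 61)/(2·34) ≡ 59/68. 68⁻¹ ≡ 29 (mod 73), so λ ≡ 59·29 ≡ 32.
  x = λ² - 11 - 11 = 1024 - 22 ≡ 53; y = λ·(11 - 53) - 34 ≡ 9. → (53, 9)
add G: (53, 9) + (8, 9). λ = (9 - 9)/(8 - 53) ≡ 0/28 mod 73. 28⁻¹ ≡ 60 (mod 73) since 28·60 = 1680 ≡ 1, so λ ≡ 0.
  x = λ² - 53 - 8 = 0 - 61 ≡ 12; y = λ·(53 - 12) - 9 ≡ 64. → (12, 64)

(12, 64)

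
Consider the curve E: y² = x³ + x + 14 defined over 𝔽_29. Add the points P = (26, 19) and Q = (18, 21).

(26, 19) + (18, 21). λ = (21 - 19)/(18 - 26) ≡ 2/21 mod 29. 21⁻¹ ≡ 18 (mod 29), so λ ≡ 7.
  x = λ² - 26 - 18 = 49 - 44 ≡ 5; y = λ·(26 - 5) - 19 ≡ 12. → (5, 12)

(5, 12)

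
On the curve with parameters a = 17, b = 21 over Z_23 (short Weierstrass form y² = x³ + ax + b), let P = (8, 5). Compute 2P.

(19, 2)

tangent at (8, 5): λ = (3·8² + 17)/(2·5) ≡ 2/10. 10⁻¹ ≡ 7 (mod 23) since 10·7 = 70 ≡ 1, so λ ≡ 2·7 ≡ 14.
  x = λ² - 8 - 8 = 196 - 16 ≡ 19; y = λ·(8 - 19) - 5 ≡ 2. → (19, 2)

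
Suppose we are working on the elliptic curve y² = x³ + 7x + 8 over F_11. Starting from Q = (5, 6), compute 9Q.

Repeated addition: build up to 9Q.
2Q: tangent at (5, 6): λ = (3·5² + 7)/(2·6) ≡ 5/1. 1⁻¹ ≡ 1 (mod 11) since 1·1 = 1 ≡ 1, so λ ≡ 5·1 ≡ 5.
  x = λ² - 5 - 5 = 25 - 10 ≡ 4; y = λ·(5 - 4) - 6 ≡ 10. → (4, 10)
3Q: (4, 10) + (5, 6). λ = (6 - 10)/(5 - 4) ≡ 7/1 mod 11. 1⁻¹ ≡ 1 (mod 11) since 1·1 = 1 ≡ 1, so λ ≡ 7.
  x = λ² - 4 - 5 = 49 - 9 ≡ 7; y = λ·(4 - 7) - 10 ≡ 2. → (7, 2)
4Q: (7, 2) + (5, 6). λ = (6 - 2)/(5 - 7) ≡ 4/9 mod 11. 9⁻¹ ≡ 5 (mod 11), so λ ≡ 9.
  x = λ² - 7 - 5 = 81 - 12 ≡ 3; y = λ·(7 - 3) - 2 ≡ 1. → (3, 1)
5Q: (3, 1) + (5, 6). λ = (6 - 1)/(5 - 3) ≡ 5/2 mod 11. 2⁻¹ ≡ 6 (mod 11) since 2·6 = 12 ≡ 1, so λ ≡ 8.
  x = λ² - 3 - 5 = 64 - 8 ≡ 1; y = λ·(3 - 1) - 1 ≡ 4. → (1, 4)
6Q: (1, 4) + (5, 6). λ = (6 - 4)/(5 - 1) ≡ 2/4 mod 11. 4⁻¹ ≡ 3 (mod 11), so λ ≡ 6.
  x = λ² - 1 - 5 = 36 - 6 ≡ 8; y = λ·(1 - 8) - 4 ≡ 9. → (8, 9)
7Q: (8, 9) + (5, 6). λ = (6 - 9)/(5 - 8) ≡ 8/8 mod 11. 8⁻¹ ≡ 7 (mod 11) since 8·7 = 56 ≡ 1, so λ ≡ 1.
  x = λ² - 8 - 5 = 1 - 13 ≡ 10; y = λ·(8 - 10) - 9 ≡ 0. → (10, 0)
8Q: (10, 0) + (5, 6). λ = (6 - 0)/(5 - 10) ≡ 6/6 mod 11. 6⁻¹ ≡ 2 (mod 11), so λ ≡ 1.
  x = λ² - 10 - 5 = 1 - 15 ≡ 8; y = λ·(10 - 8) - 0 ≡ 2. → (8, 2)
9Q: (8, 2) + (5, 6). λ = (6 - 2)/(5 - 8) ≡ 4/8 mod 11. 8⁻¹ ≡ 7 (mod 11), so λ ≡ 6.
  x = λ² - 8 - 5 = 36 - 13 ≡ 1; y = λ·(8 - 1) - 2 ≡ 7. → (1, 7)

(1, 7)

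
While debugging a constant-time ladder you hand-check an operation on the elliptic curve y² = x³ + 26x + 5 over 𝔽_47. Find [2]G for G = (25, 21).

tangent at (25, 21): λ = (3·25² + 26)/(2·21) ≡ 21/42. 42⁻¹ ≡ 28 (mod 47) since 42·28 = 1176 ≡ 1, so λ ≡ 21·28 ≡ 24.
  x = λ² - 25 - 25 = 576 - 50 ≡ 9; y = λ·(25 - 9) - 21 ≡ 34. → (9, 34)

(9, 34)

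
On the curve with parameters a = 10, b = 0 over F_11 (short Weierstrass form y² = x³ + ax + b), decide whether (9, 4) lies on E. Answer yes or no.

y² = 4² ≡ 5; x³ + 10x + 0 = 819 ≡ 5 (mod 11). 5 = 5.

yes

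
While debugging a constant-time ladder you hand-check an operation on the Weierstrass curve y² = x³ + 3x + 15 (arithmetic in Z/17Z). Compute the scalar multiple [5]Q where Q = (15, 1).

(0, 10)

Repeated addition: build up to 5Q.
2Q: tangent at (15, 1): λ = (3·15² + 3)/(2·1) ≡ 15/2. 2⁻¹ ≡ 9 (mod 17), so λ ≡ 15·9 ≡ 16.
  x = λ² - 15 - 15 = 256 - 30 ≡ 5; y = λ·(15 - 5) - 1 ≡ 6. → (5, 6)
3Q: (5, 6) + (15, 1). λ = (1 - 6)/(15 - 5) ≡ 12/10 mod 17. 10⁻¹ ≡ 12 (mod 17) since 10·12 = 120 ≡ 1, so λ ≡ 8.
  x = λ² - 5 - 15 = 64 - 20 ≡ 10; y = λ·(5 - 10) - 6 ≡ 5. → (10, 5)
4Q: (10, 5) + (15, 1). λ = (1 - 5)/(15 - 10) ≡ 13/5 mod 17. 5⁻¹ ≡ 7 (mod 17), so λ ≡ 6.
  x = λ² - 10 - 15 = 36 - 25 ≡ 11; y = λ·(10 - 11) - 5 ≡ 6. → (11, 6)
5Q: (11, 6) + (15, 1). λ = (1 - 6)/(15 - 11) ≡ 12/4 mod 17. 4⁻¹ ≡ 13 (mod 17) since 4·13 = 52 ≡ 1, so λ ≡ 3.
  x = λ² - 11 - 15 = 9 - 26 ≡ 0; y = λ·(11 - 0) - 6 ≡ 10. → (0, 10)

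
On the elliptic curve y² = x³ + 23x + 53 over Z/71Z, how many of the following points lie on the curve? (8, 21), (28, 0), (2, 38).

1

(8, 21): 21² ≡ 15, rhs ≡ 39 → off.
(28, 0): 0² ≡ 0, rhs ≡ 0 → on.
(2, 38): 38² ≡ 24, rhs ≡ 36 → off.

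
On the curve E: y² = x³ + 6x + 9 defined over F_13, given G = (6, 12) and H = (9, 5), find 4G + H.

First 4G:
Repeated addition: build up to 4G.
2G: tangent at (6, 12): λ = (3·6² + 6)/(2·12) ≡ 10/11. 11⁻¹ ≡ 6 (mod 13), so λ ≡ 10·6 ≡ 8.
  x = λ² - 6 - 6 = 64 - 12 ≡ 0; y = λ·(6 - 0) - 12 ≡ 10. → (0, 10)
3G: (0, 10) + (6, 12). λ = (12 - 10)/(6 - 0) ≡ 2/6 mod 13. 6⁻¹ ≡ 11 (mod 13), so λ ≡ 9.
  x = λ² - 0 - 6 = 81 - 6 ≡ 10; y = λ·(0 - 10) - 10 ≡ 4. → (10, 4)
4G: (10, 4) + (6, 12). λ = (12 - 4)/(6 - 10) ≡ 8/9 mod 13. 9⁻¹ ≡ 3 (mod 13), so λ ≡ 11.
  x = λ² - 10 - 6 = 121 - 16 ≡ 1; y = λ·(10 - 1) - 4 ≡ 4. → (1, 4)
4G = (1, 4).
Finally 4G + H:
(1, 4) + (9, 5). λ = (5 - 4)/(9 - 1) ≡ 1/8 mod 13. 8⁻¹ ≡ 5 (mod 13), so λ ≡ 5.
  x = λ² - 1 - 9 = 25 - 10 ≡ 2; y = λ·(1 - 2) - 4 ≡ 4. → (2, 4)

(2, 4)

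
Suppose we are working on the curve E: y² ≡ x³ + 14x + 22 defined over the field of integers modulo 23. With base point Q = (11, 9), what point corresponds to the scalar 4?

(9, 7)

Repeated addition: build up to 4Q.
2Q: tangent at (11, 9): λ = (3·11² + 14)/(2·9) ≡ 9/18. 18⁻¹ ≡ 9 (mod 23), so λ ≡ 9·9 ≡ 12.
  x = λ² - 11 - 11 = 144 - 22 ≡ 7; y = λ·(11 - 7) - 9 ≡ 16. → (7, 16)
3Q: (7, 16) + (11, 9). λ = (9 - 16)/(11 - 7) ≡ 16/4 mod 23. 4⁻¹ ≡ 6 (mod 23), so λ ≡ 4.
  x = λ² - 7 - 11 = 16 - 18 ≡ 21; y = λ·(7 - 21) - 16 ≡ 20. → (21, 20)
4Q: (21, 20) + (11, 9). λ = (9 - 20)/(11 - 21) ≡ 12/13 mod 23. 13⁻¹ ≡ 16 (mod 23), so λ ≡ 8.
  x = λ² - 21 - 11 = 64 - 32 ≡ 9; y = λ·(21 - 9) - 20 ≡ 7. → (9, 7)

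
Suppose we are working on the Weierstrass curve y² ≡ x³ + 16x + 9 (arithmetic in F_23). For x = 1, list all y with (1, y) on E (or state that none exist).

x³ + 16x + 9 = 26 ≡ 3 (mod 23).
Square roots of 3 mod 23: 7 and 16 (since 7² = 49 ≡ 3).

7, 16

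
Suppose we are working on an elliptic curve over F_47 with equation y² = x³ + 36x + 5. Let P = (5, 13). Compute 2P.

tangent at (5, 13): λ = (3·5² + 36)/(2·13) ≡ 17/26. 26⁻¹ ≡ 38 (mod 47), so λ ≡ 17·38 ≡ 35.
  x = λ² - 5 - 5 = 1225 - 10 ≡ 40; y = λ·(5 - 40) - 13 ≡ 31. → (40, 31)

(40, 31)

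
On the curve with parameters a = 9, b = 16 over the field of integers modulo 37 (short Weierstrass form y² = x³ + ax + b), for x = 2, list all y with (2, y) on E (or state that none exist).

none

x³ + 9x + 16 = 42 ≡ 5 (mod 37).
5 is a non-residue mod 37; no y exists.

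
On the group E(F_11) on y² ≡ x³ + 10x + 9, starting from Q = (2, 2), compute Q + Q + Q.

(0, 3)

Repeated addition: build up to 3Q.
2Q: tangent at (2, 2): λ = (3·2² + 10)/(2·2) ≡ 0/4. 4⁻¹ ≡ 3 (mod 11) since 4·3 = 12 ≡ 1, so λ ≡ 0·3 ≡ 0.
  x = λ² - 2 - 2 = 0 - 4 ≡ 7; y = λ·(2 - 7) - 2 ≡ 9. → (7, 9)
3Q: (7, 9) + (2, 2). λ = (2 - 9)/(2 - 7) ≡ 4/6 mod 11. 6⁻¹ ≡ 2 (mod 11) since 6·2 = 12 ≡ 1, so λ ≡ 8.
  x = λ² - 7 - 2 = 64 - 9 ≡ 0; y = λ·(7 - 0) - 9 ≡ 3. → (0, 3)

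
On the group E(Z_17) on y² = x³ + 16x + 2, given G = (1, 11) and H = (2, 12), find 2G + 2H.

First 2G:
Repeated addition: build up to 2G.
2G: tangent at (1, 11): λ = (3·1² + 16)/(2·11) ≡ 2/5. 5⁻¹ ≡ 7 (mod 17), so λ ≡ 2·7 ≡ 14.
  x = λ² - 1 - 1 = 196 - 2 ≡ 7; y = λ·(1 - 7) - 11 ≡ 7. → (7, 7)
2G = (7, 7).
Next 2H:
Repeated addition: build up to 2H.
2H: tangent at (2, 12): λ = (3·2² + 16)/(2·12) ≡ 11/7. 7⁻¹ ≡ 5 (mod 17), so λ ≡ 11·5 ≡ 4.
  x = λ² - 2 - 2 = 16 - 4 ≡ 12; y = λ·(2 - 12) - 12 ≡ 16. → (12, 16)
2H = (12, 16).
Finally 2G + 2H:
(7, 7) + (12, 16). λ = (16 - 7)/(12 - 7) ≡ 9/5 mod 17. 5⁻¹ ≡ 7 (mod 17), so λ ≡ 12.
  x = λ² - 7 - 12 = 144 - 19 ≡ 6; y = λ·(7 - 6) - 7 ≡ 5. → (6, 5)

(6, 5)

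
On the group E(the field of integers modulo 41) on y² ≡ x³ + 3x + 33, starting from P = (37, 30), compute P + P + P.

Repeated addition: build up to 3P.
2P: tangent at (37, 30): λ = (3·37² + 3)/(2·30) ≡ 10/19. 19⁻¹ ≡ 13 (mod 41), so λ ≡ 10·13 ≡ 7.
  x = λ² - 37 - 37 = 49 - 74 ≡ 16; y = λ·(37 - 16) - 30 ≡ 35. → (16, 35)
3P: (16, 35) + (37, 30). λ = (30 - 35)/(37 - 16) ≡ 36/21 mod 41. 21⁻¹ ≡ 2 (mod 41) since 21·2 = 42 ≡ 1, so λ ≡ 31.
  x = λ² - 16 - 37 = 961 - 53 ≡ 6; y = λ·(16 - 6) - 35 ≡ 29. → (6, 29)

(6, 29)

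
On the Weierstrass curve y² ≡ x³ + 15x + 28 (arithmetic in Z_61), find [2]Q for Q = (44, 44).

tangent at (44, 44): λ = (3·44² + 15)/(2·44) ≡ 28/27. 27⁻¹ ≡ 52 (mod 61), so λ ≡ 28·52 ≡ 53.
  x = λ² - 44 - 44 = 2809 - 88 ≡ 37; y = λ·(44 - 37) - 44 ≡ 22. → (37, 22)

(37, 22)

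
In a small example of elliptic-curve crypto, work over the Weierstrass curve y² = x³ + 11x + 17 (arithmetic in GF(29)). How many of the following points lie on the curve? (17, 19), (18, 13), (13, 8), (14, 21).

(17, 19): 19² ≡ 13, rhs ≡ 13 → on.
(18, 13): 13² ≡ 24, rhs ≡ 15 → off.
(13, 8): 8² ≡ 6, rhs ≡ 8 → off.
(14, 21): 21² ≡ 6, rhs ≡ 15 → off.

1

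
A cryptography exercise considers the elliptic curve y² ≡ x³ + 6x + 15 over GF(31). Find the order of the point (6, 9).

2P: tangent at (6, 9): λ = (3·6² + 6)/(2·9) ≡ 21/18. 18⁻¹ ≡ 19 (mod 31), so λ ≡ 21·19 ≡ 27.
  x = λ² - 6 - 6 = 729 - 12 ≡ 4; y = λ·(6 - 4) - 9 ≡ 14. → (4, 14)
3P: (4, 14) + (6, 9). λ = (9 - 14)/(6 - 4) ≡ 26/2 mod 31. 2⁻¹ ≡ 16 (mod 31) since 2·16 = 32 ≡ 1, so λ ≡ 13.
  x = λ² - 4 - 6 = 169 - 10 ≡ 4; y = λ·(4 - 4) - 14 ≡ 17. → (4, 17)
4P: (4, 17) + (6, 9). λ = (9 - 17)/(6 - 4) ≡ 23/2 mod 31. 2⁻¹ ≡ 16 (mod 31), so λ ≡ 27.
  x = λ² - 4 - 6 = 729 - 10 ≡ 6; y = λ·(4 - 6) - 17 ≡ 22. → (6, 22)
5P: (6, 22) + (6, 9): same x and y₁ ≡ -y₂, so the sum is O.
5P = O, so the order is 5.

5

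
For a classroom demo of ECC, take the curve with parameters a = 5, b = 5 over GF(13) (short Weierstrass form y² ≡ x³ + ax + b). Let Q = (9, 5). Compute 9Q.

Double-and-add on 9 = (1001)₂. Start with Q = (9, 5) for the leading 1-bit.
double: tangent at (9, 5): λ = (3·9² + 5)/(2·5) ≡ 1/10. 10⁻¹ ≡ 4 (mod 13), so λ ≡ 1·4 ≡ 4.
  x = λ² - 9 - 9 = 16 - 18 ≡ 11; y = λ·(9 - 11) - 5 ≡ 0. → (11, 0)
double: (11, 0) + (11, 0): same x and y₁ ≡ -y₂, so the sum is O.
double: O + O = O (identity).
add Q: O + (9, 5) = (9, 5) (identity).

(9, 5)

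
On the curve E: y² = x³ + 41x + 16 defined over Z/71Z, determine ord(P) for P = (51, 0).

2P: (51, 0) + (51, 0): same x and y₁ ≡ -y₂, so the sum is the point at infinity.
2P = the point at infinity, so the order is 2.

2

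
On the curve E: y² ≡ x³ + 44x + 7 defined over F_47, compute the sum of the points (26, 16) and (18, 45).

(11, 6)

(26, 16) + (18, 45). λ = (45 - 16)/(18 - 26) ≡ 29/39 mod 47. 39⁻¹ ≡ 41 (mod 47), so λ ≡ 14.
  x = λ² - 26 - 18 = 196 - 44 ≡ 11; y = λ·(26 - 11) - 16 ≡ 6. → (11, 6)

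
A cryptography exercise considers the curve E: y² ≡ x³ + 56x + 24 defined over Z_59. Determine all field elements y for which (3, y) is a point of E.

none

x³ + 56x + 24 = 219 ≡ 42 (mod 59).
42 is a non-residue mod 59; no y exists.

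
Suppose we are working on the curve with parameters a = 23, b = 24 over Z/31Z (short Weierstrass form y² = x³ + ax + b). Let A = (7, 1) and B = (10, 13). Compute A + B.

(7, 1) + (10, 13). λ = (13 - 1)/(10 - 7) ≡ 12/3 mod 31. 3⁻¹ ≡ 21 (mod 31), so λ ≡ 4.
  x = λ² - 7 - 10 = 16 - 17 ≡ 30; y = λ·(7 - 30) - 1 ≡ 0. → (30, 0)

(30, 0)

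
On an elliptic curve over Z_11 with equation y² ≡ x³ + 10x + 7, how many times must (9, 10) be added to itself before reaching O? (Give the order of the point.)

2P: tangent at (9, 10): λ = (3·9² + 10)/(2·10) ≡ 0/9. 9⁻¹ ≡ 5 (mod 11) since 9·5 = 45 ≡ 1, so λ ≡ 0·5 ≡ 0.
  x = λ² - 9 - 9 = 0 - 18 ≡ 4; y = λ·(9 - 4) - 10 ≡ 1. → (4, 1)
3P: (4, 1) + (9, 10). λ = (10 - 1)/(9 - 4) ≡ 9/5 mod 11. 5⁻¹ ≡ 9 (mod 11), so λ ≡ 4.
  x = λ² - 4 - 9 = 16 - 13 ≡ 3; y = λ·(4 - 3) - 1 ≡ 3. → (3, 3)
4P: (3, 3) + (9, 10). λ = (10 - 3)/(9 - 3) ≡ 7/6 mod 11. 6⁻¹ ≡ 2 (mod 11) since 6·2 = 12 ≡ 1, so λ ≡ 3.
  x = λ² - 3 - 9 = 9 - 12 ≡ 8; y = λ·(3 - 8) - 3 ≡ 4. → (8, 4)
5P: (8, 4) + (9, 10). λ = (10 - 4)/(9 - 8) ≡ 6/1 mod 11. 1⁻¹ ≡ 1 (mod 11), so λ ≡ 6.
  x = λ² - 8 - 9 = 36 - 17 ≡ 8; y = λ·(8 - 8) - 4 ≡ 7. → (8, 7)
6P: (8, 7) + (9, 10). λ = (10 - 7)/(9 - 8) ≡ 3/1 mod 11. 1⁻¹ ≡ 1 (mod 11), so λ ≡ 3.
  x = λ² - 8 - 9 = 9 - 17 ≡ 3; y = λ·(8 - 3) - 7 ≡ 8. → (3, 8)
7P: (3, 8) + (9, 10). λ = (10 - 8)/(9 - 3) ≡ 2/6 mod 11. 6⁻¹ ≡ 2 (mod 11) since 6·2 = 12 ≡ 1, so λ ≡ 4.
  x = λ² - 3 - 9 = 16 - 12 ≡ 4; y = λ·(3 - 4) - 8 ≡ 10. → (4, 10)
8P: (4, 10) + (9, 10). λ = (10 - 10)/(9 - 4) ≡ 0/5 mod 11. 5⁻¹ ≡ 9 (mod 11), so λ ≡ 0.
  x = λ² - 4 - 9 = 0 - 13 ≡ 9; y = λ·(4 - 9) - 10 ≡ 1. → (9, 1)
9P: (9, 1) + (9, 10): same x and y₁ ≡ -y₂, so the sum is O.
9P = O, so the order is 9.

9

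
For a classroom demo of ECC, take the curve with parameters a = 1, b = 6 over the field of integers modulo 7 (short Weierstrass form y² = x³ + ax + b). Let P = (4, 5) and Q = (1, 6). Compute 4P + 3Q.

First 4P:
Double-and-add on 4 = (100)₂. Start with P = (4, 5) for the leading 1-bit.
double: tangent at (4, 5): λ = (3·4² + 1)/(2·5) ≡ 0/3. 3⁻¹ ≡ 5 (mod 7) since 3·5 = 15 ≡ 1, so λ ≡ 0·5 ≡ 0.
  x = λ² - 4 - 4 = 0 - 8 ≡ 6; y = λ·(4 - 6) - 5 ≡ 2. → (6, 2)
double: tangent at (6, 2): λ = (3·6² + 1)/(2·2) ≡ 4/4. 4⁻¹ ≡ 2 (mod 7) since 4·2 = 8 ≡ 1, so λ ≡ 4·2 ≡ 1.
  x = λ² - 6 - 6 = 1 - 12 ≡ 3; y = λ·(6 - 3) - 2 ≡ 1. → (3, 1)
4P = (3, 1).
Next 3Q:
Repeated addition: build up to 3Q.
2Q: tangent at (1, 6): λ = (3·1² + 1)/(2·6) ≡ 4/5. 5⁻¹ ≡ 3 (mod 7), so λ ≡ 4·3 ≡ 5.
  x = λ² - 1 - 1 = 25 - 2 ≡ 2; y = λ·(1 - 2) - 6 ≡ 3. → (2, 3)
3Q: (2, 3) + (1, 6). λ = (6 - 3)/(1 - 2) ≡ 3/6 mod 7. 6⁻¹ ≡ 6 (mod 7), so λ ≡ 4.
  x = λ² - 2 - 1 = 16 - 3 ≡ 6; y = λ·(2 - 6) - 3 ≡ 2. → (6, 2)
3Q = (6, 2).
Finally 4P + 3Q:
(3, 1) + (6, 2). λ = (2 - 1)/(6 - 3) ≡ 1/3 mod 7. 3⁻¹ ≡ 5 (mod 7), so λ ≡ 5.
  x = λ² - 3 - 6 = 25 - 9 ≡ 2; y = λ·(3 - 2) - 1 ≡ 4. → (2, 4)

(2, 4)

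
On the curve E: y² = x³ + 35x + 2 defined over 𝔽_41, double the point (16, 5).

tangent at (16, 5): λ = (3·16² + 35)/(2·5) ≡ 24/10. 10⁻¹ ≡ 37 (mod 41), so λ ≡ 24·37 ≡ 27.
  x = λ² - 16 - 16 = 729 - 32 ≡ 0; y = λ·(16 - 0) - 5 ≡ 17. → (0, 17)

(0, 17)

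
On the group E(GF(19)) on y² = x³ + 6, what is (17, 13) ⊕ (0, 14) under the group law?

(17, 13) + (0, 14). λ = (14 - 13)/(0 - 17) ≡ 1/2 mod 19. 2⁻¹ ≡ 10 (mod 19), so λ ≡ 10.
  x = λ² - 17 - 0 = 100 - 17 ≡ 7; y = λ·(17 - 7) - 13 ≡ 11. → (7, 11)

(7, 11)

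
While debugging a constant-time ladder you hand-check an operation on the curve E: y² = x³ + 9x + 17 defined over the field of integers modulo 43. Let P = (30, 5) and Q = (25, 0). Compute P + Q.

(30, 5) + (25, 0). λ = (0 - 5)/(25 - 30) ≡ 38/38 mod 43. 38⁻¹ ≡ 17 (mod 43) since 38·17 = 646 ≡ 1, so λ ≡ 1.
  x = λ² - 30 - 25 = 1 - 55 ≡ 32; y = λ·(30 - 32) - 5 ≡ 36. → (32, 36)

(32, 36)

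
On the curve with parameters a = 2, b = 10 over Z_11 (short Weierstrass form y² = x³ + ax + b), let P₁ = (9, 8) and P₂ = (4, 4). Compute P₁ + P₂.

(7, 9)

(9, 8) + (4, 4). λ = (4 - 8)/(4 - 9) ≡ 7/6 mod 11. 6⁻¹ ≡ 2 (mod 11), so λ ≡ 3.
  x = λ² - 9 - 4 = 9 - 13 ≡ 7; y = λ·(9 - 7) - 8 ≡ 9. → (7, 9)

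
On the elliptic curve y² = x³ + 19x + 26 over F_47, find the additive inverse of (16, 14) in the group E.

(16, 33)

-(16, 14) = (16, -14 mod 47) = (16, 33).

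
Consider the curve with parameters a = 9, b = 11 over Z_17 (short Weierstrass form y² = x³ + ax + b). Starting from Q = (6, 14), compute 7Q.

Double-and-add on 7 = (111)₂. Start with Q = (6, 14) for the leading 1-bit.
double: tangent at (6, 14): λ = (3·6² + 9)/(2·14) ≡ 15/11. 11⁻¹ ≡ 14 (mod 17), so λ ≡ 15·14 ≡ 6.
  x = λ² - 6 - 6 = 36 - 12 ≡ 7; y = λ·(6 - 7) - 14 ≡ 14. → (7, 14)
add Q: (7, 14) + (6, 14). λ = (14 - 14)/(6 - 7) ≡ 0/16 mod 17. 16⁻¹ ≡ 16 (mod 17), so λ ≡ 0.
  x = λ² - 7 - 6 = 0 - 13 ≡ 4; y = λ·(7 - 4) - 14 ≡ 3. → (4, 3)
double: tangent at (4, 3): λ = (3·4² + 9)/(2·3) ≡ 6/6. 6⁻¹ ≡ 3 (mod 17), so λ ≡ 6·3 ≡ 1.
  x = λ² - 4 - 4 = 1 - 8 ≡ 10; y = λ·(4 - 10) - 3 ≡ 8. → (10, 8)
add Q: (10, 8) + (6, 14). λ = (14 - 8)/(6 - 10) ≡ 6/13 mod 17. 13⁻¹ ≡ 4 (mod 17) since 13·4 = 52 ≡ 1, so λ ≡ 7.
  x = λ² - 10 - 6 = 49 - 16 ≡ 16; y = λ·(10 - 16) - 8 ≡ 1. → (16, 1)

(16, 1)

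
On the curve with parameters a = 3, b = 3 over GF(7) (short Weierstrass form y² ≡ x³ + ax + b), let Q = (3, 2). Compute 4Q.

Double-and-add on 4 = (100)₂. Start with Q = (3, 2) for the leading 1-bit.
double: tangent at (3, 2): λ = (3·3² + 3)/(2·2) ≡ 2/4. 4⁻¹ ≡ 2 (mod 7), so λ ≡ 2·2 ≡ 4.
  x = λ² - 3 - 3 = 16 - 6 ≡ 3; y = λ·(3 - 3) - 2 ≡ 5. → (3, 5)
double: tangent at (3, 5): λ = (3·3² + 3)/(2·5) ≡ 2/3. 3⁻¹ ≡ 5 (mod 7), so λ ≡ 2·5 ≡ 3.
  x = λ² - 3 - 3 = 9 - 6 ≡ 3; y = λ·(3 - 3) - 5 ≡ 2. → (3, 2)

(3, 2)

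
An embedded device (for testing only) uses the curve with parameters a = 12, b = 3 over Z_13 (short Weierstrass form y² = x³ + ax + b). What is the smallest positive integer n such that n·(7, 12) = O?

2P: tangent at (7, 12): λ = (3·7² + 12)/(2·12) ≡ 3/11. 11⁻¹ ≡ 6 (mod 13), so λ ≡ 3·6 ≡ 5.
  x = λ² - 7 - 7 = 25 - 14 ≡ 11; y = λ·(7 - 11) - 12 ≡ 7. → (11, 7)
3P: (11, 7) + (7, 12). λ = (12 - 7)/(7 - 11) ≡ 5/9 mod 13. 9⁻¹ ≡ 3 (mod 13) since 9·3 = 27 ≡ 1, so λ ≡ 2.
  x = λ² - 11 - 7 = 4 - 18 ≡ 12; y = λ·(11 - 12) - 7 ≡ 4. → (12, 4)
4P: (12, 4) + (7, 12). λ = (12 - 4)/(7 - 12) ≡ 8/8 mod 13. 8⁻¹ ≡ 5 (mod 13) since 8·5 = 40 ≡ 1, so λ ≡ 1.
  x = λ² - 12 - 7 = 1 - 19 ≡ 8; y = λ·(12 - 8) - 4 ≡ 0. → (8, 0)
5P: (8, 0) + (7, 12). λ = (12 - 0)/(7 - 8) ≡ 12/12 mod 13. 12⁻¹ ≡ 12 (mod 13) since 12·12 = 144 ≡ 1, so λ ≡ 1.
  x = λ² - 8 - 7 = 1 - 15 ≡ 12; y = λ·(8 - 12) - 0 ≡ 9. → (12, 9)
6P: (12, 9) + (7, 12). λ = (12 - 9)/(7 - 12) ≡ 3/8 mod 13. 8⁻¹ ≡ 5 (mod 13), so λ ≡ 2.
  x = λ² - 12 - 7 = 4 - 19 ≡ 11; y = λ·(12 - 11) - 9 ≡ 6. → (11, 6)
7P: (11, 6) + (7, 12). λ = (12 - 6)/(7 - 11) ≡ 6/9 mod 13. 9⁻¹ ≡ 3 (mod 13) since 9·3 = 27 ≡ 1, so λ ≡ 5.
  x = λ² - 11 - 7 = 25 - 18 ≡ 7; y = λ·(11 - 7) - 6 ≡ 1. → (7, 1)
8P: (7, 1) + (7, 12): same x and y₁ ≡ -y₂, so the sum is O.
8P = O, so the order is 8.

8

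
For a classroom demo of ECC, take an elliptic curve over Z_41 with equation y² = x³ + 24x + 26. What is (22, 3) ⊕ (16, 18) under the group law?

(40, 1)

(22, 3) + (16, 18). λ = (18 - 3)/(16 - 22) ≡ 15/35 mod 41. 35⁻¹ ≡ 34 (mod 41) since 35·34 = 1190 ≡ 1, so λ ≡ 18.
  x = λ² - 22 - 16 = 324 - 38 ≡ 40; y = λ·(22 - 40) - 3 ≡ 1. → (40, 1)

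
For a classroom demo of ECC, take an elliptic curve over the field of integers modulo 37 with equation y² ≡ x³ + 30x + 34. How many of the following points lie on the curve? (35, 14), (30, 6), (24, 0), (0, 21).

(35, 14): 14² ≡ 11, rhs ≡ 3 → off.
(30, 6): 6² ≡ 36, rhs ≡ 36 → on.
(24, 0): 0² ≡ 0, rhs ≡ 0 → on.
(0, 21): 21² ≡ 34, rhs ≡ 34 → on.

3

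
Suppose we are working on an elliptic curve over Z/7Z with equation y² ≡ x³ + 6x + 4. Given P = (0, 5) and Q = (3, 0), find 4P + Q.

First 4P:
Repeated addition: build up to 4P.
2P: tangent at (0, 5): λ = (3·0² + 6)/(2·5) ≡ 6/3. 3⁻¹ ≡ 5 (mod 7) since 3·5 = 15 ≡ 1, so λ ≡ 6·5 ≡ 2.
  x = λ² - 0 - 0 = 4 - 0 ≡ 4; y = λ·(0 - 4) - 5 ≡ 1. → (4, 1)
3P: (4, 1) + (0, 5). λ = (5 - 1)/(0 - 4) ≡ 4/3 mod 7. 3⁻¹ ≡ 5 (mod 7), so λ ≡ 6.
  x = λ² - 4 - 0 = 36 - 4 ≡ 4; y = λ·(4 - 4) - 1 ≡ 6. → (4, 6)
4P: (4, 6) + (0, 5). λ = (5 - 6)/(0 - 4) ≡ 6/3 mod 7. 3⁻¹ ≡ 5 (mod 7), so λ ≡ 2.
  x = λ² - 4 - 0 = 4 - 4 ≡ 0; y = λ·(4 - 0) - 6 ≡ 2. → (0, 2)
4P = (0, 2).
Finally 4P + Q:
(0, 2) + (3, 0). λ = (0 - 2)/(3 - 0) ≡ 5/3 mod 7. 3⁻¹ ≡ 5 (mod 7), so λ ≡ 4.
  x = λ² - 0 - 3 = 16 - 3 ≡ 6; y = λ·(0 - 6) - 2 ≡ 2. → (6, 2)

(6, 2)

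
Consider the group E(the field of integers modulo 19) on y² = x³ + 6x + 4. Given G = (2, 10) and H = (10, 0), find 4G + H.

(18, 15)

First 4G:
Repeated addition: build up to 4G.
2G: tangent at (2, 10): λ = (3·2² + 6)/(2·10) ≡ 18/1. 1⁻¹ ≡ 1 (mod 19), so λ ≡ 18·1 ≡ 18.
  x = λ² - 2 - 2 = 324 - 4 ≡ 16; y = λ·(2 - 16) - 10 ≡ 4. → (16, 4)
3G: (16, 4) + (2, 10). λ = (10 - 4)/(2 - 16) ≡ 6/5 mod 19. 5⁻¹ ≡ 4 (mod 19), so λ ≡ 5.
  x = λ² - 16 - 2 = 25 - 18 ≡ 7; y = λ·(16 - 7) - 4 ≡ 3. → (7, 3)
4G: (7, 3) + (2, 10). λ = (10 - 3)/(2 - 7) ≡ 7/14 mod 19. 14⁻¹ ≡ 15 (mod 19) since 14·15 = 210 ≡ 1, so λ ≡ 10.
  x = λ² - 7 - 2 = 100 - 9 ≡ 15; y = λ·(7 - 15) - 3 ≡ 12. → (15, 12)
4G = (15, 12).
Finally 4G + H:
(15, 12) + (10, 0). λ = (0 - 12)/(10 - 15) ≡ 7/14 mod 19. 14⁻¹ ≡ 15 (mod 19), so λ ≡ 10.
  x = λ² - 15 - 10 = 100 - 25 ≡ 18; y = λ·(15 - 18) - 12 ≡ 15. → (18, 15)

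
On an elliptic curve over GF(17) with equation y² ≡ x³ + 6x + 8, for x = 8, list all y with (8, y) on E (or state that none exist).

x³ + 6x + 8 = 568 ≡ 7 (mod 17).
7 is a non-residue mod 17; no y exists.

none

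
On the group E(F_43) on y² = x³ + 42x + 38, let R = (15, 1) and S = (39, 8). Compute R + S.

(15, 1) + (39, 8). λ = (8 - 1)/(39 - 15) ≡ 7/24 mod 43. 24⁻¹ ≡ 9 (mod 43) since 24·9 = 216 ≡ 1, so λ ≡ 20.
  x = λ² - 15 - 39 = 400 - 54 ≡ 2; y = λ·(15 - 2) - 1 ≡ 1. → (2, 1)

(2, 1)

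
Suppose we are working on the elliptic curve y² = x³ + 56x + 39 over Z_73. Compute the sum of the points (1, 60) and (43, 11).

(4, 53)

(1, 60) + (43, 11). λ = (11 - 60)/(43 - 1) ≡ 24/42 mod 73. 42⁻¹ ≡ 40 (mod 73), so λ ≡ 11.
  x = λ² - 1 - 43 = 121 - 44 ≡ 4; y = λ·(1 - 4) - 60 ≡ 53. → (4, 53)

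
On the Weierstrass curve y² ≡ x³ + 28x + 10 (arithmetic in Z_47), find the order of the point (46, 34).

9

2P: tangent at (46, 34): λ = (3·46² + 28)/(2·34) ≡ 31/21. 21⁻¹ ≡ 9 (mod 47), so λ ≡ 31·9 ≡ 44.
  x = λ² - 46 - 46 = 1936 - 92 ≡ 11; y = λ·(46 - 11) - 34 ≡ 2. → (11, 2)
3P: (11, 2) + (46, 34). λ = (34 - 2)/(46 - 11) ≡ 32/35 mod 47. 35⁻¹ ≡ 43 (mod 47), so λ ≡ 13.
  x = λ² - 11 - 46 = 169 - 57 ≡ 18; y = λ·(11 - 18) - 2 ≡ 1. → (18, 1)
4P: (18, 1) + (46, 34). λ = (34 - 1)/(46 - 18) ≡ 33/28 mod 47. 28⁻¹ ≡ 42 (mod 47) since 28·42 = 1176 ≡ 1, so λ ≡ 23.
  x = λ² - 18 - 46 = 529 - 64 ≡ 42; y = λ·(18 - 42) - 1 ≡ 11. → (42, 11)
5P: (42, 11) + (46, 34). λ = (34 - 11)/(46 - 42) ≡ 23/4 mod 47. 4⁻¹ ≡ 12 (mod 47), so λ ≡ 41.
  x = λ² - 42 - 46 = 1681 - 88 ≡ 42; y = λ·(42 - 42) - 11 ≡ 36. → (42, 36)
6P: (42, 36) + (46, 34). λ = (34 - 36)/(46 - 42) ≡ 45/4 mod 47. 4⁻¹ ≡ 12 (mod 47), so λ ≡ 23.
  x = λ² - 42 - 46 = 529 - 88 ≡ 18; y = λ·(42 - 18) - 36 ≡ 46. → (18, 46)
7P: (18, 46) + (46, 34). λ = (34 - 46)/(46 - 18) ≡ 35/28 mod 47. 28⁻¹ ≡ 42 (mod 47), so λ ≡ 13.
  x = λ² - 18 - 46 = 169 - 64 ≡ 11; y = λ·(18 - 11) - 46 ≡ 45. → (11, 45)
8P: (11, 45) + (46, 34). λ = (34 - 45)/(46 - 11) ≡ 36/35 mod 47. 35⁻¹ ≡ 43 (mod 47) since 35·43 = 1505 ≡ 1, so λ ≡ 44.
  x = λ² - 11 - 46 = 1936 - 57 ≡ 46; y = λ·(11 - 46) - 45 ≡ 13. → (46, 13)
9P: (46, 13) + (46, 34): same x and y₁ ≡ -y₂, so the sum is the point at infinity.
9P = the point at infinity, so the order is 9.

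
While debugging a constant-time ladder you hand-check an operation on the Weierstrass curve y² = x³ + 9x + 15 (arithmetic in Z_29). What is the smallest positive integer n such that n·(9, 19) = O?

5

2P: tangent at (9, 19): λ = (3·9² + 9)/(2·19) ≡ 20/9. 9⁻¹ ≡ 13 (mod 29), so λ ≡ 20·13 ≡ 28.
  x = λ² - 9 - 9 = 784 - 18 ≡ 12; y = λ·(9 - 12) - 19 ≡ 13. → (12, 13)
3P: (12, 13) + (9, 19). λ = (19 - 13)/(9 - 12) ≡ 6/26 mod 29. 26⁻¹ ≡ 19 (mod 29), so λ ≡ 27.
  x = λ² - 12 - 9 = 729 - 21 ≡ 12; y = λ·(12 - 12) - 13 ≡ 16. → (12, 16)
4P: (12, 16) + (9, 19). λ = (19 - 16)/(9 - 12) ≡ 3/26 mod 29. 26⁻¹ ≡ 19 (mod 29), so λ ≡ 28.
  x = λ² - 12 - 9 = 784 - 21 ≡ 9; y = λ·(12 - 9) - 16 ≡ 10. → (9, 10)
5P: (9, 10) + (9, 19): same x and y₁ ≡ -y₂, so the sum is O.
5P = O, so the order is 5.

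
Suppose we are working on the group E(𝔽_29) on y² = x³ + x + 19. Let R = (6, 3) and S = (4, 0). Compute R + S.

(14, 14)

(6, 3) + (4, 0). λ = (0 - 3)/(4 - 6) ≡ 26/27 mod 29. 27⁻¹ ≡ 14 (mod 29), so λ ≡ 16.
  x = λ² - 6 - 4 = 256 - 10 ≡ 14; y = λ·(6 - 14) - 3 ≡ 14. → (14, 14)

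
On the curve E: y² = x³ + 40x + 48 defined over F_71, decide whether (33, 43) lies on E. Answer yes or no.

y² = 43² ≡ 3; x³ + 40x + 48 = 37305 ≡ 30 (mod 71). 3 ≠ 30.

no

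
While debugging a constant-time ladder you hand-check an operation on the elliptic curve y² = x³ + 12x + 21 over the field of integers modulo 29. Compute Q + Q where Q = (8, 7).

tangent at (8, 7): λ = (3·8² + 12)/(2·7) ≡ 1/14. 14⁻¹ ≡ 27 (mod 29), so λ ≡ 1·27 ≡ 27.
  x = λ² - 8 - 8 = 729 - 16 ≡ 17; y = λ·(8 - 17) - 7 ≡ 11. → (17, 11)

(17, 11)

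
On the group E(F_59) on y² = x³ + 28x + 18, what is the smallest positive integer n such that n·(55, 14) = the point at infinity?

2P: tangent at (55, 14): λ = (3·55² + 28)/(2·14) ≡ 17/28. 28⁻¹ ≡ 19 (mod 59), so λ ≡ 17·19 ≡ 28.
  x = λ² - 55 - 55 = 784 - 110 ≡ 25; y = λ·(55 - 25) - 14 ≡ 0. → (25, 0)
3P: (25, 0) + (55, 14). λ = (14 - 0)/(55 - 25) ≡ 14/30 mod 59. 30⁻¹ ≡ 2 (mod 59) since 30·2 = 60 ≡ 1, so λ ≡ 28.
  x = λ² - 25 - 55 = 784 - 80 ≡ 55; y = λ·(25 - 55) - 0 ≡ 45. → (55, 45)
4P: (55, 45) + (55, 14): same x and y₁ ≡ -y₂, so the sum is the point at infinity.
4P = the point at infinity, so the order is 4.

4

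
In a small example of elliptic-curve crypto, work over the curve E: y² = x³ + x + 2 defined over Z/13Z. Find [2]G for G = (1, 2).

(12, 0)

tangent at (1, 2): λ = (3·1² + 1)/(2·2) ≡ 4/4. 4⁻¹ ≡ 10 (mod 13) since 4·10 = 40 ≡ 1, so λ ≡ 4·10 ≡ 1.
  x = λ² - 1 - 1 = 1 - 2 ≡ 12; y = λ·(1 - 12) - 2 ≡ 0. → (12, 0)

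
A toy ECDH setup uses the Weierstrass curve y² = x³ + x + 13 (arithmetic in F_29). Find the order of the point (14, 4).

2P: tangent at (14, 4): λ = (3·14² + 1)/(2·4) ≡ 9/8. 8⁻¹ ≡ 11 (mod 29), so λ ≡ 9·11 ≡ 12.
  x = λ² - 14 - 14 = 144 - 28 ≡ 0; y = λ·(14 - 0) - 4 ≡ 19. → (0, 19)
3P: (0, 19) + (14, 4). λ = (4 - 19)/(14 - 0) ≡ 14/14 mod 29. 14⁻¹ ≡ 27 (mod 29), so λ ≡ 1.
  x = λ² - 0 - 14 = 1 - 14 ≡ 16; y = λ·(0 - 16) - 19 ≡ 23. → (16, 23)
4P: (16, 23) + (14, 4). λ = (4 - 23)/(14 - 16) ≡ 10/27 mod 29. 27⁻¹ ≡ 14 (mod 29) since 27·14 = 378 ≡ 1, so λ ≡ 24.
  x = λ² - 16 - 14 = 576 - 30 ≡ 24; y = λ·(16 - 24) - 23 ≡ 17. → (24, 17)
5P: (24, 17) + (14, 4). λ = (4 - 17)/(14 - 24) ≡ 16/19 mod 29. 19⁻¹ ≡ 26 (mod 29) since 19·26 = 494 ≡ 1, so λ ≡ 10.
  x = λ² - 24 - 14 = 100 - 38 ≡ 4; y = λ·(24 - 4) - 17 ≡ 9. → (4, 9)
6P: (4, 9) + (14, 4). λ = (4 - 9)/(14 - 4) ≡ 24/10 mod 29. 10⁻¹ ≡ 3 (mod 29), so λ ≡ 14.
  x = λ² - 4 - 14 = 196 - 18 ≡ 4; y = λ·(4 - 4) - 9 ≡ 20. → (4, 20)
7P: (4, 20) + (14, 4). λ = (4 - 20)/(14 - 4) ≡ 13/10 mod 29. 10⁻¹ ≡ 3 (mod 29) since 10·3 = 30 ≡ 1, so λ ≡ 10.
  x = λ² - 4 - 14 = 100 - 18 ≡ 24; y = λ·(4 - 24) - 20 ≡ 12. → (24, 12)
8P: (24, 12) + (14, 4). λ = (4 - 12)/(14 - 24) ≡ 21/19 mod 29. 19⁻¹ ≡ 26 (mod 29), so λ ≡ 24.
  x = λ² - 24 - 14 = 576 - 38 ≡ 16; y = λ·(24 - 16) - 12 ≡ 6. → (16, 6)
9P: (16, 6) + (14, 4). λ = (4 - 6)/(14 - 16) ≡ 27/27 mod 29. 27⁻¹ ≡ 14 (mod 29), so λ ≡ 1.
  x = λ² - 16 - 14 = 1 - 30 ≡ 0; y = λ·(16 - 0) - 6 ≡ 10. → (0, 10)
10P: (0, 10) + (14, 4). λ = (4 - 10)/(14 - 0) ≡ 23/14 mod 29. 14⁻¹ ≡ 27 (mod 29), so λ ≡ 12.
  x = λ² - 0 - 14 = 144 - 14 ≡ 14; y = λ·(0 - 14) - 10 ≡ 25. → (14, 25)
11P: (14, 25) + (14, 4): same x and y₁ ≡ -y₂, so the sum is O.
11P = O, so the order is 11.

11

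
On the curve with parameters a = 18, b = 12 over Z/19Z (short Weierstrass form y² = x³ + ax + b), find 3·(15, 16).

Write G = (15, 16).
Repeated addition: build up to 3G.
2G: tangent at (15, 16): λ = (3·15² + 18)/(2·16) ≡ 9/13. 13⁻¹ ≡ 3 (mod 19), so λ ≡ 9·3 ≡ 8.
  x = λ² - 15 - 15 = 64 - 30 ≡ 15; y = λ·(15 - 15) - 16 ≡ 3. → (15, 3)
3G: (15, 3) + (15, 16): same x and y₁ ≡ -y₂, so the sum is the point at infinity.

O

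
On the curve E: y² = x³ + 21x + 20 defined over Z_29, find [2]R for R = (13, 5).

(8, 27)

tangent at (13, 5): λ = (3·13² + 21)/(2·5) ≡ 6/10. 10⁻¹ ≡ 3 (mod 29) since 10·3 = 30 ≡ 1, so λ ≡ 6·3 ≡ 18.
  x = λ² - 13 - 13 = 324 - 26 ≡ 8; y = λ·(13 - 8) - 5 ≡ 27. → (8, 27)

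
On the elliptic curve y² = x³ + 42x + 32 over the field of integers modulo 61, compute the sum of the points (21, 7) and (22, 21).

(31, 36)

(21, 7) + (22, 21). λ = (21 - 7)/(22 - 21) ≡ 14/1 mod 61. 1⁻¹ ≡ 1 (mod 61), so λ ≡ 14.
  x = λ² - 21 - 22 = 196 - 43 ≡ 31; y = λ·(21 - 31) - 7 ≡ 36. → (31, 36)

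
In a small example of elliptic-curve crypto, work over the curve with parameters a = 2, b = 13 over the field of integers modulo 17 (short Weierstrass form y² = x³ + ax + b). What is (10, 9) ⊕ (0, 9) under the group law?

(10, 9) + (0, 9). λ = (9 - 9)/(0 - 10) ≡ 0/7 mod 17. 7⁻¹ ≡ 5 (mod 17) since 7·5 = 35 ≡ 1, so λ ≡ 0.
  x = λ² - 10 - 0 = 0 - 10 ≡ 7; y = λ·(10 - 7) - 9 ≡ 8. → (7, 8)

(7, 8)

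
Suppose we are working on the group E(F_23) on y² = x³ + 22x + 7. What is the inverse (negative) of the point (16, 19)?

-(16, 19) = (16, -19 mod 23) = (16, 4).

(16, 4)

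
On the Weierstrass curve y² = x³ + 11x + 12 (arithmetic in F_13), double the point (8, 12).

(0, 8)

tangent at (8, 12): λ = (3·8² + 11)/(2·12) ≡ 8/11. 11⁻¹ ≡ 6 (mod 13), so λ ≡ 8·6 ≡ 9.
  x = λ² - 8 - 8 = 81 - 16 ≡ 0; y = λ·(8 - 0) - 12 ≡ 8. → (0, 8)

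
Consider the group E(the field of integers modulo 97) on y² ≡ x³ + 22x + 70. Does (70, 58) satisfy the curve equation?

y² = 58² ≡ 66; x³ + 22x + 70 = 344610 ≡ 66 (mod 97). 66 = 66.

yes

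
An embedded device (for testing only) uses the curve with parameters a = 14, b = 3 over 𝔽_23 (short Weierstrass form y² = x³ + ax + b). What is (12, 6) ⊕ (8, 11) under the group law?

(6, 21)

(12, 6) + (8, 11). λ = (11 - 6)/(8 - 12) ≡ 5/19 mod 23. 19⁻¹ ≡ 17 (mod 23), so λ ≡ 16.
  x = λ² - 12 - 8 = 256 - 20 ≡ 6; y = λ·(12 - 6) - 6 ≡ 21. → (6, 21)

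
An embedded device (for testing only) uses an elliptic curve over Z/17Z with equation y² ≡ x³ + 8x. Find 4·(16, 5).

(16, 12)

Write P = (16, 5).
Repeated addition: build up to 4P.
2P: tangent at (16, 5): λ = (3·16² + 8)/(2·5) ≡ 11/10. 10⁻¹ ≡ 12 (mod 17) since 10·12 = 120 ≡ 1, so λ ≡ 11·12 ≡ 13.
  x = λ² - 16 - 16 = 169 - 32 ≡ 1; y = λ·(16 - 1) - 5 ≡ 3. → (1, 3)
3P: (1, 3) + (16, 5). λ = (5 - 3)/(16 - 1) ≡ 2/15 mod 17. 15⁻¹ ≡ 8 (mod 17) since 15·8 = 120 ≡ 1, so λ ≡ 16.
  x = λ² - 1 - 16 = 256 - 17 ≡ 1; y = λ·(1 - 1) - 3 ≡ 14. → (1, 14)
4P: (1, 14) + (16, 5). λ = (5 - 14)/(16 - 1) ≡ 8/15 mod 17. 15⁻¹ ≡ 8 (mod 17), so λ ≡ 13.
  x = λ² - 1 - 16 = 169 - 17 ≡ 16; y = λ·(1 - 16) - 14 ≡ 12. → (16, 12)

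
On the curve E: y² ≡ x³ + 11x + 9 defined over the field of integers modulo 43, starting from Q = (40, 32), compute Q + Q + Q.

(0, 40)

Repeated addition: build up to 3Q.
2Q: tangent at (40, 32): λ = (3·40² + 11)/(2·32) ≡ 38/21. 21⁻¹ ≡ 41 (mod 43), so λ ≡ 38·41 ≡ 10.
  x = λ² - 40 - 40 = 100 - 80 ≡ 20; y = λ·(40 - 20) - 32 ≡ 39. → (20, 39)
3Q: (20, 39) + (40, 32). λ = (32 - 39)/(40 - 20) ≡ 36/20 mod 43. 20⁻¹ ≡ 28 (mod 43), so λ ≡ 19.
  x = λ² - 20 - 40 = 361 - 60 ≡ 0; y = λ·(20 - 0) - 39 ≡ 40. → (0, 40)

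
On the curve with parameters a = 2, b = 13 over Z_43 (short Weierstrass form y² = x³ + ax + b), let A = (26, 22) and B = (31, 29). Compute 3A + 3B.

(25, 37)

First 3A:
Repeated addition: build up to 3A.
2A: tangent at (26, 22): λ = (3·26² + 2)/(2·22) ≡ 9/1. 1⁻¹ ≡ 1 (mod 43) since 1·1 = 1 ≡ 1, so λ ≡ 9·1 ≡ 9.
  x = λ² - 26 - 26 = 81 - 52 ≡ 29; y = λ·(26 - 29) - 22 ≡ 37. → (29, 37)
3A: (29, 37) + (26, 22). λ = (22 - 37)/(26 - 29) ≡ 28/40 mod 43. 40⁻¹ ≡ 14 (mod 43) since 40·14 = 560 ≡ 1, so λ ≡ 5.
  x = λ² - 29 - 26 = 25 - 55 ≡ 13; y = λ·(29 - 13) - 37 ≡ 0. → (13, 0)
3A = (13, 0).
Next 3B:
Repeated addition: build up to 3B.
2B: tangent at (31, 29): λ = (3·31² + 2)/(2·29) ≡ 4/15. 15⁻¹ ≡ 23 (mod 43) since 15·23 = 345 ≡ 1, so λ ≡ 4·23 ≡ 6.
  x = λ² - 31 - 31 = 36 - 62 ≡ 17; y = λ·(31 - 17) - 29 ≡ 12. → (17, 12)
3B: (17, 12) + (31, 29). λ = (29 - 12)/(31 - 17) ≡ 17/14 mod 43. 14⁻¹ ≡ 40 (mod 43) since 14·40 = 560 ≡ 1, so λ ≡ 35.
  x = λ² - 17 - 31 = 1225 - 48 ≡ 16; y = λ·(17 - 16) - 12 ≡ 23. → (16, 23)
3B = (16, 23).
Finally 3A + 3B:
(13, 0) + (16, 23). λ = (23 - 0)/(16 - 13) ≡ 23/3 mod 43. 3⁻¹ ≡ 29 (mod 43) since 3·29 = 87 ≡ 1, so λ ≡ 22.
  x = λ² - 13 - 16 = 484 - 29 ≡ 25; y = λ·(13 - 25) - 0 ≡ 37. → (25, 37)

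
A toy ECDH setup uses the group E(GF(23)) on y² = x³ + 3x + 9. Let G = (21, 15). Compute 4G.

Repeated addition: build up to 4G.
2G: tangent at (21, 15): λ = (3·21² + 3)/(2·15) ≡ 15/7. 7⁻¹ ≡ 10 (mod 23), so λ ≡ 15·10 ≡ 12.
  x = λ² - 21 - 21 = 144 - 42 ≡ 10; y = λ·(21 - 10) - 15 ≡ 2. → (10, 2)
3G: (10, 2) + (21, 15). λ = (15 - 2)/(21 - 10) ≡ 13/11 mod 23. 11⁻¹ ≡ 21 (mod 23), so λ ≡ 20.
  x = λ² - 10 - 21 = 400 - 31 ≡ 1; y = λ·(10 - 1) - 2 ≡ 17. → (1, 17)
4G: (1, 17) + (21, 15). λ = (15 - 17)/(21 - 1) ≡ 21/20 mod 23. 20⁻¹ ≡ 15 (mod 23) since 20·15 = 300 ≡ 1, so λ ≡ 16.
  x = λ² - 1 - 21 = 256 - 22 ≡ 4; y = λ·(1 - 4) - 17 ≡ 4. → (4, 4)

(4, 4)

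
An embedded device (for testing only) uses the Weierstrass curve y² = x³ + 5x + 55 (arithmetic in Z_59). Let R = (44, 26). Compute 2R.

(46, 25)

tangent at (44, 26): λ = (3·44² + 5)/(2·26) ≡ 31/52. 52⁻¹ ≡ 42 (mod 59), so λ ≡ 31·42 ≡ 4.
  x = λ² - 44 - 44 = 16 - 88 ≡ 46; y = λ·(44 - 46) - 26 ≡ 25. → (46, 25)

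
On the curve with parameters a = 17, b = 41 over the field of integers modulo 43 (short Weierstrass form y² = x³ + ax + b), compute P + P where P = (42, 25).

(40, 36)

tangent at (42, 25): λ = (3·42² + 17)/(2·25) ≡ 20/7. 7⁻¹ ≡ 37 (mod 43) since 7·37 = 259 ≡ 1, so λ ≡ 20·37 ≡ 9.
  x = λ² - 42 - 42 = 81 - 84 ≡ 40; y = λ·(42 - 40) - 25 ≡ 36. → (40, 36)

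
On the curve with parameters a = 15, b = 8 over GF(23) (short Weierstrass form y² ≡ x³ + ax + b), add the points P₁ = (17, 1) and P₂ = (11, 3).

(17, 1) + (11, 3). λ = (3 - 1)/(11 - 17) ≡ 2/17 mod 23. 17⁻¹ ≡ 19 (mod 23), so λ ≡ 15.
  x = λ² - 17 - 11 = 225 - 28 ≡ 13; y = λ·(17 - 13) - 1 ≡ 13. → (13, 13)

(13, 13)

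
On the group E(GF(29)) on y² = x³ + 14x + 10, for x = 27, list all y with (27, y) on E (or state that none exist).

x³ + 14x + 10 = 20071 ≡ 3 (mod 29).
3 is a non-residue mod 29; no y exists.

none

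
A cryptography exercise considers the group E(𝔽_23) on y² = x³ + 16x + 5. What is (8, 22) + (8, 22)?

tangent at (8, 22): λ = (3·8² + 16)/(2·22) ≡ 1/21. 21⁻¹ ≡ 11 (mod 23), so λ ≡ 1·11 ≡ 11.
  x = λ² - 8 - 8 = 121 - 16 ≡ 13; y = λ·(8 - 13) - 22 ≡ 15. → (13, 15)

(13, 15)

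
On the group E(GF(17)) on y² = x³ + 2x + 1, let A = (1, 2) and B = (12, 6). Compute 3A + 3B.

First 3A:
Repeated addition: build up to 3A.
2A: tangent at (1, 2): λ = (3·1² + 2)/(2·2) ≡ 5/4. 4⁻¹ ≡ 13 (mod 17), so λ ≡ 5·13 ≡ 14.
  x = λ² - 1 - 1 = 196 - 2 ≡ 7; y = λ·(1 - 7) - 2 ≡ 16. → (7, 16)
3A: (7, 16) + (1, 2). λ = (2 - 16)/(1 - 7) ≡ 3/11 mod 17. 11⁻¹ ≡ 14 (mod 17), so λ ≡ 8.
  x = λ² - 7 - 1 = 64 - 8 ≡ 5; y = λ·(7 - 5) - 16 ≡ 0. → (5, 0)
3A = (5, 0).
Next 3B:
Repeated addition: build up to 3B.
2B: tangent at (12, 6): λ = (3·12² + 2)/(2·6) ≡ 9/12. 12⁻¹ ≡ 10 (mod 17) since 12·10 = 120 ≡ 1, so λ ≡ 9·10 ≡ 5.
  x = λ² - 12 - 12 = 25 - 24 ≡ 1; y = λ·(12 - 1) - 6 ≡ 15. → (1, 15)
3B: (1, 15) + (12, 6). λ = (6 - 15)/(12 - 1) ≡ 8/11 mod 17. 11⁻¹ ≡ 14 (mod 17), so λ ≡ 10.
  x = λ² - 1 - 12 = 100 - 13 ≡ 2; y = λ·(1 - 2) - 15 ≡ 9. → (2, 9)
3B = (2, 9).
Finally 3A + 3B:
(5, 0) + (2, 9). λ = (9 - 0)/(2 - 5) ≡ 9/14 mod 17. 14⁻¹ ≡ 11 (mod 17) since 14·11 = 154 ≡ 1, so λ ≡ 14.
  x = λ² - 5 - 2 = 196 - 7 ≡ 2; y = λ·(5 - 2) - 0 ≡ 8. → (2, 8)

(2, 8)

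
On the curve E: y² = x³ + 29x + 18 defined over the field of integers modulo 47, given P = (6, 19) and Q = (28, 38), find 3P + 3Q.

First 3P:
Repeated addition: build up to 3P.
2P: tangent at (6, 19): λ = (3·6² + 29)/(2·19) ≡ 43/38. 38⁻¹ ≡ 26 (mod 47), so λ ≡ 43·26 ≡ 37.
  x = λ² - 6 - 6 = 1369 - 12 ≡ 41; y = λ·(6 - 41) - 19 ≡ 2. → (41, 2)
3P: (41, 2) + (6, 19). λ = (19 - 2)/(6 - 41) ≡ 17/12 mod 47. 12⁻¹ ≡ 4 (mod 47), so λ ≡ 21.
  x = λ² - 41 - 6 = 441 - 47 ≡ 18; y = λ·(41 - 18) - 2 ≡ 11. → (18, 11)
3P = (18, 11).
Next 3Q:
Repeated addition: build up to 3Q.
2Q: tangent at (28, 38): λ = (3·28² + 29)/(2·38) ≡ 31/29. 29⁻¹ ≡ 13 (mod 47) since 29·13 = 377 ≡ 1, so λ ≡ 31·13 ≡ 27.
  x = λ² - 28 - 28 = 729 - 56 ≡ 15; y = λ·(28 - 15) - 38 ≡ 31. → (15, 31)
3Q: (15, 31) + (28, 38). λ = (38 - 31)/(28 - 15) ≡ 7/13 mod 47. 13⁻¹ ≡ 29 (mod 47), so λ ≡ 15.
  x = λ² - 15 - 28 = 225 - 43 ≡ 41; y = λ·(15 - 41) - 31 ≡ 2. → (41, 2)
3Q = (41, 2).
Finally 3P + 3Q:
(18, 11) + (41, 2). λ = (2 - 11)/(41 - 18) ≡ 38/23 mod 47. 23⁻¹ ≡ 45 (mod 47) since 23·45 = 1035 ≡ 1, so λ ≡ 18.
  x = λ² - 18 - 41 = 324 - 59 ≡ 30; y = λ·(18 - 30) - 11 ≡ 8. → (30, 8)

(30, 8)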